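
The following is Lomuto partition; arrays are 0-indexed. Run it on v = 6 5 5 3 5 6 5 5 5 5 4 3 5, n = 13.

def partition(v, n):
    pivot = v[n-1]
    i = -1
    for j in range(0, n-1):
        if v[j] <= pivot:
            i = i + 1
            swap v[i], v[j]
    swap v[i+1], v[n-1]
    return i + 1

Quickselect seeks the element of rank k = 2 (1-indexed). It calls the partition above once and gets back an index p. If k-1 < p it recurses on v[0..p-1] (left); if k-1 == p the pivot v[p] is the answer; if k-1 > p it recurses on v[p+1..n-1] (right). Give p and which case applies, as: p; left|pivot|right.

10; left

pivot=5, i=-1
j=0: 6>5, skip
j=1: 5≤5, i=0, swap(0,1) ⇒ 5 6 5 3 5 6 5 5 5 5 4 3 5
j=2: 5≤5, i=1, swap(1,2) ⇒ 5 5 6 3 5 6 5 5 5 5 4 3 5
j=3: 3≤5, i=2, swap(2,3) ⇒ 5 5 3 6 5 6 5 5 5 5 4 3 5
j=4: 5≤5, i=3, swap(3,4) ⇒ 5 5 3 5 6 6 5 5 5 5 4 3 5
j=5: 6>5, skip
j=6: 5≤5, i=4, swap(4,6) ⇒ 5 5 3 5 5 6 6 5 5 5 4 3 5
j=7: 5≤5, i=5, swap(5,7) ⇒ 5 5 3 5 5 5 6 6 5 5 4 3 5
j=8: 5≤5, i=6, swap(6,8) ⇒ 5 5 3 5 5 5 5 6 6 5 4 3 5
j=9: 5≤5, i=7, swap(7,9) ⇒ 5 5 3 5 5 5 5 5 6 6 4 3 5
j=10: 4≤5, i=8, swap(8,10) ⇒ 5 5 3 5 5 5 5 5 4 6 6 3 5
j=11: 3≤5, i=9, swap(9,11) ⇒ 5 5 3 5 5 5 5 5 4 3 6 6 5
swap(10,12) ⇒ 5 5 3 5 5 5 5 5 4 3 5 6 6; return 10
p = 10; k-1 = 1 < 10 ⇒ left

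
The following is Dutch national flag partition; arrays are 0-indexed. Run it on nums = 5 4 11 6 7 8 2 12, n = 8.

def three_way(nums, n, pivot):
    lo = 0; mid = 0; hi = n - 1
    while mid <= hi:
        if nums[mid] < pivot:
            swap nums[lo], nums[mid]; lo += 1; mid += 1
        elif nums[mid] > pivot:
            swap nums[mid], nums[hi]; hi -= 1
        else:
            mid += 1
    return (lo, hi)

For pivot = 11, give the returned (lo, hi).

lo=0 mid=0 hi=7
5<11: swap(0,0), lo=1 mid=1 ⇒ 5 4 11 6 7 8 2 12
4<11: swap(1,1), lo=2 mid=2 ⇒ 5 4 11 6 7 8 2 12
11=11: mid=3
6<11: swap(2,3), lo=3 mid=4 ⇒ 5 4 6 11 7 8 2 12
7<11: swap(3,4), lo=4 mid=5 ⇒ 5 4 6 7 11 8 2 12
8<11: swap(4,5), lo=5 mid=6 ⇒ 5 4 6 7 8 11 2 12
2<11: swap(5,6), lo=6 mid=7 ⇒ 5 4 6 7 8 2 11 12
12>11: swap(7,7), hi=6 ⇒ 5 4 6 7 8 2 11 12
done. lo=6 hi=6; nums=5 4 6 7 8 2 11 12

(6, 6)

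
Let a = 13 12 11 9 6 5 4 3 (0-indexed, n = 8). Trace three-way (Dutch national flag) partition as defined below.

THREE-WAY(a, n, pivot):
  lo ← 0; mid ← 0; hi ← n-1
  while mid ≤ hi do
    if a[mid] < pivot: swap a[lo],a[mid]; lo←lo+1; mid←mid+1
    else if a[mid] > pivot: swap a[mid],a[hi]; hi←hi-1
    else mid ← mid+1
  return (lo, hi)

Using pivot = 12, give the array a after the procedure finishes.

3 11 9 6 5 4 12 13

lo=0 mid=0 hi=7
13>12: swap(0,7), hi=6 ⇒ 3 12 11 9 6 5 4 13
3<12: swap(0,0), lo=1 mid=1 ⇒ 3 12 11 9 6 5 4 13
12=12: mid=2
11<12: swap(1,2), lo=2 mid=3 ⇒ 3 11 12 9 6 5 4 13
9<12: swap(2,3), lo=3 mid=4 ⇒ 3 11 9 12 6 5 4 13
6<12: swap(3,4), lo=4 mid=5 ⇒ 3 11 9 6 12 5 4 13
5<12: swap(4,5), lo=5 mid=6 ⇒ 3 11 9 6 5 12 4 13
4<12: swap(5,6), lo=6 mid=7 ⇒ 3 11 9 6 5 4 12 13
done. lo=6 hi=6; a=3 11 9 6 5 4 12 13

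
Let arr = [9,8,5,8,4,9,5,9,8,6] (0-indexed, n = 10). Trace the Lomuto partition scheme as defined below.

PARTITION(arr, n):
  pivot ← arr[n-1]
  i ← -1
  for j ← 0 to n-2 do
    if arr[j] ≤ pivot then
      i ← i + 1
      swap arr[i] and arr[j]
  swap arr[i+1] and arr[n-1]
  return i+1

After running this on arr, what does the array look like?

[5,4,5,6,8,9,9,9,8,8]

pivot=6, i=-1
j=0: 9>6, skip
j=1: 8>6, skip
j=2: 5≤6, i=0, swap(0,2) ⇒ [5,8,9,8,4,9,5,9,8,6]
j=3: 8>6, skip
j=4: 4≤6, i=1, swap(1,4) ⇒ [5,4,9,8,8,9,5,9,8,6]
j=5: 9>6, skip
j=6: 5≤6, i=2, swap(2,6) ⇒ [5,4,5,8,8,9,9,9,8,6]
j=7: 9>6, skip
j=8: 8>6, skip
swap(3,9) ⇒ [5,4,5,6,8,9,9,9,8,8]; return 3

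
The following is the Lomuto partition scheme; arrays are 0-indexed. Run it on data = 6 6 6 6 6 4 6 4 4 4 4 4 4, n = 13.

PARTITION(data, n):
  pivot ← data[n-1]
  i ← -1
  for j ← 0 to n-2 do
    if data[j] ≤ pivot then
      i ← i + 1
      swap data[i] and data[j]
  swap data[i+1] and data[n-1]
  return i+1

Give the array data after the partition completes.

4 4 4 4 4 4 4 6 6 6 6 6 6

pivot = data[12] = 4; i = -1
j=0: data[0]=6 > 4 → no swap
j=1: data[1]=6 > 4 → no swap
j=2: data[2]=6 > 4 → no swap
j=3: data[3]=6 > 4 → no swap
j=4: data[4]=6 > 4 → no swap
j=5: data[5]=4 ≤ 4 → i=0, swap data[0],data[5] → 4 6 6 6 6 6 6 4 4 4 4 4 4
j=6: data[6]=6 > 4 → no swap
j=7: data[7]=4 ≤ 4 → i=1, swap data[1],data[7] → 4 4 6 6 6 6 6 6 4 4 4 4 4
j=8: data[8]=4 ≤ 4 → i=2, swap data[2],data[8] → 4 4 4 6 6 6 6 6 6 4 4 4 4
j=9: data[9]=4 ≤ 4 → i=3, swap data[3],data[9] → 4 4 4 4 6 6 6 6 6 6 4 4 4
j=10: data[10]=4 ≤ 4 → i=4, swap data[4],data[10] → 4 4 4 4 4 6 6 6 6 6 6 4 4
j=11: data[11]=4 ≤ 4 → i=5, swap data[5],data[11] → 4 4 4 4 4 4 6 6 6 6 6 6 4
final swap data[6],data[12] → 4 4 4 4 4 4 4 6 6 6 6 6 6; return 6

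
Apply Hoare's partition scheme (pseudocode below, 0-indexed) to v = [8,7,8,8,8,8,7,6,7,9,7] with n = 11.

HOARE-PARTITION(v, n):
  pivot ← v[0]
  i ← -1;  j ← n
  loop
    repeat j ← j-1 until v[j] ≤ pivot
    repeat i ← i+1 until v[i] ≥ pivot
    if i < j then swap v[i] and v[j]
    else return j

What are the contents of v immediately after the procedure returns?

[7,7,7,6,7,8,8,8,8,9,8]

pivot = v[0] = 8; i = -1, j = 11
j→10 (v[10]=7≤8), i→0 (v[0]=8≥8); i<j, swap → [7,7,8,8,8,8,7,6,7,9,8]
j→8 (v[8]=7≤8), i→2 (v[2]=8≥8); i<j, swap → [7,7,7,8,8,8,7,6,8,9,8]
j→7 (v[7]=6≤8), i→3 (v[3]=8≥8); i<j, swap → [7,7,7,6,8,8,7,8,8,9,8]
j→6 (v[6]=7≤8), i→4 (v[4]=8≥8); i<j, swap → [7,7,7,6,7,8,8,8,8,9,8]
j→5, i→5; i≥j, return j=5. v = [7,7,7,6,7,8,8,8,8,9,8]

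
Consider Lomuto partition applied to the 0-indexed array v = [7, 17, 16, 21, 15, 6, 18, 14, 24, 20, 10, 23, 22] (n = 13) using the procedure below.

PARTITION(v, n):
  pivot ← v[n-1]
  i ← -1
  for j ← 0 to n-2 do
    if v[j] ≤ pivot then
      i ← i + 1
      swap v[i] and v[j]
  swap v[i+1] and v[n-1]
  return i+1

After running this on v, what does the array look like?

pivot = v[12] = 22; i = -1
j=0: v[0]=7 ≤ 22 → i=0, swap v[0],v[0] (no change) → [7, 17, 16, 21, 15, 6, 18, 14, 24, 20, 10, 23, 22]
j=1: v[1]=17 ≤ 22 → i=1, swap v[1],v[1] (no change) → [7, 17, 16, 21, 15, 6, 18, 14, 24, 20, 10, 23, 22]
j=2: v[2]=16 ≤ 22 → i=2, swap v[2],v[2] (no change) → [7, 17, 16, 21, 15, 6, 18, 14, 24, 20, 10, 23, 22]
j=3: v[3]=21 ≤ 22 → i=3, swap v[3],v[3] (no change) → [7, 17, 16, 21, 15, 6, 18, 14, 24, 20, 10, 23, 22]
j=4: v[4]=15 ≤ 22 → i=4, swap v[4],v[4] (no change) → [7, 17, 16, 21, 15, 6, 18, 14, 24, 20, 10, 23, 22]
j=5: v[5]=6 ≤ 22 → i=5, swap v[5],v[5] (no change) → [7, 17, 16, 21, 15, 6, 18, 14, 24, 20, 10, 23, 22]
j=6: v[6]=18 ≤ 22 → i=6, swap v[6],v[6] (no change) → [7, 17, 16, 21, 15, 6, 18, 14, 24, 20, 10, 23, 22]
j=7: v[7]=14 ≤ 22 → i=7, swap v[7],v[7] (no change) → [7, 17, 16, 21, 15, 6, 18, 14, 24, 20, 10, 23, 22]
j=8: v[8]=24 > 22 → no swap
j=9: v[9]=20 ≤ 22 → i=8, swap v[8],v[9] → [7, 17, 16, 21, 15, 6, 18, 14, 20, 24, 10, 23, 22]
j=10: v[10]=10 ≤ 22 → i=9, swap v[9],v[10] → [7, 17, 16, 21, 15, 6, 18, 14, 20, 10, 24, 23, 22]
j=11: v[11]=23 > 22 → no swap
final swap v[10],v[12] → [7, 17, 16, 21, 15, 6, 18, 14, 20, 10, 22, 23, 24]; return 10

[7, 17, 16, 21, 15, 6, 18, 14, 20, 10, 22, 23, 24]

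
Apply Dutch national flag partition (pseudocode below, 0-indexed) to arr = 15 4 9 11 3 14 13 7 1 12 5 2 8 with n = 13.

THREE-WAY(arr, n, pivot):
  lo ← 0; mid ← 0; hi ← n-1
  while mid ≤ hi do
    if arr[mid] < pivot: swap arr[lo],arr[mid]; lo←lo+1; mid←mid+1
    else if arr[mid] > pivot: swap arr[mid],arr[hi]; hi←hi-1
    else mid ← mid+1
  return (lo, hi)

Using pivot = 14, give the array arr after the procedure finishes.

8 4 9 11 3 13 7 1 12 5 2 14 15

pivot = 14; lo=0, mid=0, hi=12
arr[mid]=15>14: swap arr[0],arr[12]; hi=11 → 8 4 9 11 3 14 13 7 1 12 5 2 15
arr[mid]=8<14: swap arr[0],arr[0]; lo=1,mid=1 → 8 4 9 11 3 14 13 7 1 12 5 2 15
arr[mid]=4<14: swap arr[1],arr[1]; lo=2,mid=2 → 8 4 9 11 3 14 13 7 1 12 5 2 15
arr[mid]=9<14: swap arr[2],arr[2]; lo=3,mid=3 → 8 4 9 11 3 14 13 7 1 12 5 2 15
arr[mid]=11<14: swap arr[3],arr[3]; lo=4,mid=4 → 8 4 9 11 3 14 13 7 1 12 5 2 15
arr[mid]=3<14: swap arr[4],arr[4]; lo=5,mid=5 → 8 4 9 11 3 14 13 7 1 12 5 2 15
arr[mid]=14=14: mid=6
arr[mid]=13<14: swap arr[5],arr[6]; lo=6,mid=7 → 8 4 9 11 3 13 14 7 1 12 5 2 15
arr[mid]=7<14: swap arr[6],arr[7]; lo=7,mid=8 → 8 4 9 11 3 13 7 14 1 12 5 2 15
arr[mid]=1<14: swap arr[7],arr[8]; lo=8,mid=9 → 8 4 9 11 3 13 7 1 14 12 5 2 15
arr[mid]=12<14: swap arr[8],arr[9]; lo=9,mid=10 → 8 4 9 11 3 13 7 1 12 14 5 2 15
arr[mid]=5<14: swap arr[9],arr[10]; lo=10,mid=11 → 8 4 9 11 3 13 7 1 12 5 14 2 15
arr[mid]=2<14: swap arr[10],arr[11]; lo=11,mid=12 → 8 4 9 11 3 13 7 1 12 5 2 14 15
end: lo=11, hi=11; arr = 8 4 9 11 3 13 7 1 12 5 2 14 15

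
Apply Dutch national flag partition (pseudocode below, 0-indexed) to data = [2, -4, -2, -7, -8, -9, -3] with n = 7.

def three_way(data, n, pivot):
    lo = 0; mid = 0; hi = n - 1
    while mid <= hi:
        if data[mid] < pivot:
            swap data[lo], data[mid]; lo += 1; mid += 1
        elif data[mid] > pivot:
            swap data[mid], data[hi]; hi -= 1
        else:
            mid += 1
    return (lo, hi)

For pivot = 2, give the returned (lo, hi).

pivot = 2; lo=0, mid=0, hi=6
data[mid]=2=2: mid=1
data[mid]=-4<2: swap data[0],data[1]; lo=1,mid=2 → [-4, 2, -2, -7, -8, -9, -3]
data[mid]=-2<2: swap data[1],data[2]; lo=2,mid=3 → [-4, -2, 2, -7, -8, -9, -3]
data[mid]=-7<2: swap data[2],data[3]; lo=3,mid=4 → [-4, -2, -7, 2, -8, -9, -3]
data[mid]=-8<2: swap data[3],data[4]; lo=4,mid=5 → [-4, -2, -7, -8, 2, -9, -3]
data[mid]=-9<2: swap data[4],data[5]; lo=5,mid=6 → [-4, -2, -7, -8, -9, 2, -3]
data[mid]=-3<2: swap data[5],data[6]; lo=6,mid=7 → [-4, -2, -7, -8, -9, -3, 2]
end: lo=6, hi=6; data = [-4, -2, -7, -8, -9, -3, 2]

(6, 6)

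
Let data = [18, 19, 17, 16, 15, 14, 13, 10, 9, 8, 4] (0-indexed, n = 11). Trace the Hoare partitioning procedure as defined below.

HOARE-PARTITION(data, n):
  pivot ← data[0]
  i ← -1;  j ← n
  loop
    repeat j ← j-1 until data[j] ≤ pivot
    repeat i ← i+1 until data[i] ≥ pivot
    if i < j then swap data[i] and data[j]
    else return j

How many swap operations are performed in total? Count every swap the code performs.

pivot = data[0] = 18; i = -1, j = 11
j→10 (data[10]=4≤18), i→0 (data[0]=18≥18); i<j, swap → [4, 19, 17, 16, 15, 14, 13, 10, 9, 8, 18]
j→9 (data[9]=8≤18), i→1 (data[1]=19≥18); i<j, swap → [4, 8, 17, 16, 15, 14, 13, 10, 9, 19, 18]
j→8, i→9; i≥j, return j=8. data = [4, 8, 17, 16, 15, 14, 13, 10, 9, 19, 18]

2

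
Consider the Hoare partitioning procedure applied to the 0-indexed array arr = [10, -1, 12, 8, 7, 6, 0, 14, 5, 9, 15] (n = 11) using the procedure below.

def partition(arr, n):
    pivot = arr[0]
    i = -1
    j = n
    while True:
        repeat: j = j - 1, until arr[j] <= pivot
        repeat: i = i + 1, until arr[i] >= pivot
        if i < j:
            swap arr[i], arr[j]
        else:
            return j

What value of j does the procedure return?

pivot=10
j stops at 9 (9), i stops at 0 (10); swap ⇒ [9, -1, 12, 8, 7, 6, 0, 14, 5, 10, 15]
j stops at 8 (5), i stops at 2 (12); swap ⇒ [9, -1, 5, 8, 7, 6, 0, 14, 12, 10, 15]
j stops at 6, i stops at 7; i≥j ⇒ return 6. arr=[9, -1, 5, 8, 7, 6, 0, 14, 12, 10, 15]

6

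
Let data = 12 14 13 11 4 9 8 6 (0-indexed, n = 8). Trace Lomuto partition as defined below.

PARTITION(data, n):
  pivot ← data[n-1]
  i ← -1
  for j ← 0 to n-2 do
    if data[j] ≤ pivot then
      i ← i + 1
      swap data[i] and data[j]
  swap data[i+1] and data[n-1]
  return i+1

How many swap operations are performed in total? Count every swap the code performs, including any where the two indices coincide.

pivot = data[7] = 6; i = -1
j=0: data[0]=12 > 6 → no swap
j=1: data[1]=14 > 6 → no swap
j=2: data[2]=13 > 6 → no swap
j=3: data[3]=11 > 6 → no swap
j=4: data[4]=4 ≤ 6 → i=0, swap data[0],data[4] → 4 14 13 11 12 9 8 6
j=5: data[5]=9 > 6 → no swap
j=6: data[6]=8 > 6 → no swap
final swap data[1],data[7] → 4 6 13 11 12 9 8 14; return 1

2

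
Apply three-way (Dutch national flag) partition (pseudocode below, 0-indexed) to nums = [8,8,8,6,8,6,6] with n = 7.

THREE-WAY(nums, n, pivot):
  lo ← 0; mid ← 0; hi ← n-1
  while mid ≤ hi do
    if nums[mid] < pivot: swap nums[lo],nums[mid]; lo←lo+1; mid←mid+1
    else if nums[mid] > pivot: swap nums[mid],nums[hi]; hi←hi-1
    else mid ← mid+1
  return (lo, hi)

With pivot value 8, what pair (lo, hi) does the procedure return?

lo=0 mid=0 hi=6
8=8: mid=1
8=8: mid=2
8=8: mid=3
6<8: swap(0,3), lo=1 mid=4 ⇒ [6,8,8,8,8,6,6]
8=8: mid=5
6<8: swap(1,5), lo=2 mid=6 ⇒ [6,6,8,8,8,8,6]
6<8: swap(2,6), lo=3 mid=7 ⇒ [6,6,6,8,8,8,8]
done. lo=3 hi=6; nums=[6,6,6,8,8,8,8]

(3, 6)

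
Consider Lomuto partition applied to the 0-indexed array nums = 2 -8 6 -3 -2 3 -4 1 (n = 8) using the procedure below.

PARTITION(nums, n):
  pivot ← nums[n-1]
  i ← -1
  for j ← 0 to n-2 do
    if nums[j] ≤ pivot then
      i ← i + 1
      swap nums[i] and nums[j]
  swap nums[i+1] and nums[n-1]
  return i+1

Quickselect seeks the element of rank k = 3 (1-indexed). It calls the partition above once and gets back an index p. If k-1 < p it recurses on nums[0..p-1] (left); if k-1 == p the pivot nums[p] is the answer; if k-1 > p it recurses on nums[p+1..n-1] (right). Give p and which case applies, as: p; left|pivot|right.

4; left

pivot=1, i=-1
j=0: 2>1, skip
j=1: -8≤1, i=0, swap(0,1) ⇒ -8 2 6 -3 -2 3 -4 1
j=2: 6>1, skip
j=3: -3≤1, i=1, swap(1,3) ⇒ -8 -3 6 2 -2 3 -4 1
j=4: -2≤1, i=2, swap(2,4) ⇒ -8 -3 -2 2 6 3 -4 1
j=5: 3>1, skip
j=6: -4≤1, i=3, swap(3,6) ⇒ -8 -3 -2 -4 6 3 2 1
swap(4,7) ⇒ -8 -3 -2 -4 1 3 2 6; return 4
p = 4; k-1 = 2 < 4 ⇒ left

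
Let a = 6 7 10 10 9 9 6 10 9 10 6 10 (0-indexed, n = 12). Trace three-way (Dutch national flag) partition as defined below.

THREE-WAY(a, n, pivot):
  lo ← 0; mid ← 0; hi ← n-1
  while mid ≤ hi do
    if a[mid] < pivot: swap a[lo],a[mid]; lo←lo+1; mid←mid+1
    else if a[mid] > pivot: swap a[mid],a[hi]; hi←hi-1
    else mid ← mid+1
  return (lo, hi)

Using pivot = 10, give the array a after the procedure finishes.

6 7 9 9 6 9 6 10 10 10 10 10

pivot = 10; lo=0, mid=0, hi=11
a[mid]=6<10: swap a[0],a[0]; lo=1,mid=1 → 6 7 10 10 9 9 6 10 9 10 6 10
a[mid]=7<10: swap a[1],a[1]; lo=2,mid=2 → 6 7 10 10 9 9 6 10 9 10 6 10
a[mid]=10=10: mid=3
a[mid]=10=10: mid=4
a[mid]=9<10: swap a[2],a[4]; lo=3,mid=5 → 6 7 9 10 10 9 6 10 9 10 6 10
a[mid]=9<10: swap a[3],a[5]; lo=4,mid=6 → 6 7 9 9 10 10 6 10 9 10 6 10
a[mid]=6<10: swap a[4],a[6]; lo=5,mid=7 → 6 7 9 9 6 10 10 10 9 10 6 10
a[mid]=10=10: mid=8
a[mid]=9<10: swap a[5],a[8]; lo=6,mid=9 → 6 7 9 9 6 9 10 10 10 10 6 10
a[mid]=10=10: mid=10
a[mid]=6<10: swap a[6],a[10]; lo=7,mid=11 → 6 7 9 9 6 9 6 10 10 10 10 10
a[mid]=10=10: mid=12
end: lo=7, hi=11; a = 6 7 9 9 6 9 6 10 10 10 10 10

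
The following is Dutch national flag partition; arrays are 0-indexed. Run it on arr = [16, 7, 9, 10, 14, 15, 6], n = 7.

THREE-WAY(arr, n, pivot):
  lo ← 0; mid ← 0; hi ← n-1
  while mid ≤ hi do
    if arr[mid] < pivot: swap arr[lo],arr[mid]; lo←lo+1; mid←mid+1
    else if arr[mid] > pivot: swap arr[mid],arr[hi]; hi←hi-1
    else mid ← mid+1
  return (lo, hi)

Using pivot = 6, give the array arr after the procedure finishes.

[6, 9, 10, 14, 15, 7, 16]

lo=0 mid=0 hi=6
16>6: swap(0,6), hi=5 ⇒ [6, 7, 9, 10, 14, 15, 16]
6=6: mid=1
7>6: swap(1,5), hi=4 ⇒ [6, 15, 9, 10, 14, 7, 16]
15>6: swap(1,4), hi=3 ⇒ [6, 14, 9, 10, 15, 7, 16]
14>6: swap(1,3), hi=2 ⇒ [6, 10, 9, 14, 15, 7, 16]
10>6: swap(1,2), hi=1 ⇒ [6, 9, 10, 14, 15, 7, 16]
9>6: swap(1,1), hi=0 ⇒ [6, 9, 10, 14, 15, 7, 16]
done. lo=0 hi=0; arr=[6, 9, 10, 14, 15, 7, 16]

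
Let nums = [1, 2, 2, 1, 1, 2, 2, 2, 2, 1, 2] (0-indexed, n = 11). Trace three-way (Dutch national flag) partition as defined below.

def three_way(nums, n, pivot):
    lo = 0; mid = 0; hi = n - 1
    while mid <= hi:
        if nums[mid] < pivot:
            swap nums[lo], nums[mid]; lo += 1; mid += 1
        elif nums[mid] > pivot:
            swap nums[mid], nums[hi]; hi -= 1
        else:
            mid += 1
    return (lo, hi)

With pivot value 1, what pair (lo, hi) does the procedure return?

(0, 3)

lo=0 mid=0 hi=10
1=1: mid=1
2>1: swap(1,10), hi=9 ⇒ [1, 2, 2, 1, 1, 2, 2, 2, 2, 1, 2]
2>1: swap(1,9), hi=8 ⇒ [1, 1, 2, 1, 1, 2, 2, 2, 2, 2, 2]
1=1: mid=2
2>1: swap(2,8), hi=7 ⇒ [1, 1, 2, 1, 1, 2, 2, 2, 2, 2, 2]
2>1: swap(2,7), hi=6 ⇒ [1, 1, 2, 1, 1, 2, 2, 2, 2, 2, 2]
2>1: swap(2,6), hi=5 ⇒ [1, 1, 2, 1, 1, 2, 2, 2, 2, 2, 2]
2>1: swap(2,5), hi=4 ⇒ [1, 1, 2, 1, 1, 2, 2, 2, 2, 2, 2]
2>1: swap(2,4), hi=3 ⇒ [1, 1, 1, 1, 2, 2, 2, 2, 2, 2, 2]
1=1: mid=3
1=1: mid=4
done. lo=0 hi=3; nums=[1, 1, 1, 1, 2, 2, 2, 2, 2, 2, 2]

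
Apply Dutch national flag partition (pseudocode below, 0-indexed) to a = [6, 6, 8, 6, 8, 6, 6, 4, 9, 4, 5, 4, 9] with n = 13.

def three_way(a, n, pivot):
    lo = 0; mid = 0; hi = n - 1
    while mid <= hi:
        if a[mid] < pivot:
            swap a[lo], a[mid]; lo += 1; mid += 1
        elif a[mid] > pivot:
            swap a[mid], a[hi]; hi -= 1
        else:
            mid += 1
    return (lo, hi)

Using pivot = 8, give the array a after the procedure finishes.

pivot = 8; lo=0, mid=0, hi=12
a[mid]=6<8: swap a[0],a[0]; lo=1,mid=1 → [6, 6, 8, 6, 8, 6, 6, 4, 9, 4, 5, 4, 9]
a[mid]=6<8: swap a[1],a[1]; lo=2,mid=2 → [6, 6, 8, 6, 8, 6, 6, 4, 9, 4, 5, 4, 9]
a[mid]=8=8: mid=3
a[mid]=6<8: swap a[2],a[3]; lo=3,mid=4 → [6, 6, 6, 8, 8, 6, 6, 4, 9, 4, 5, 4, 9]
a[mid]=8=8: mid=5
a[mid]=6<8: swap a[3],a[5]; lo=4,mid=6 → [6, 6, 6, 6, 8, 8, 6, 4, 9, 4, 5, 4, 9]
a[mid]=6<8: swap a[4],a[6]; lo=5,mid=7 → [6, 6, 6, 6, 6, 8, 8, 4, 9, 4, 5, 4, 9]
a[mid]=4<8: swap a[5],a[7]; lo=6,mid=8 → [6, 6, 6, 6, 6, 4, 8, 8, 9, 4, 5, 4, 9]
a[mid]=9>8: swap a[8],a[12]; hi=11 → [6, 6, 6, 6, 6, 4, 8, 8, 9, 4, 5, 4, 9]
a[mid]=9>8: swap a[8],a[11]; hi=10 → [6, 6, 6, 6, 6, 4, 8, 8, 4, 4, 5, 9, 9]
a[mid]=4<8: swap a[6],a[8]; lo=7,mid=9 → [6, 6, 6, 6, 6, 4, 4, 8, 8, 4, 5, 9, 9]
a[mid]=4<8: swap a[7],a[9]; lo=8,mid=10 → [6, 6, 6, 6, 6, 4, 4, 4, 8, 8, 5, 9, 9]
a[mid]=5<8: swap a[8],a[10]; lo=9,mid=11 → [6, 6, 6, 6, 6, 4, 4, 4, 5, 8, 8, 9, 9]
end: lo=9, hi=10; a = [6, 6, 6, 6, 6, 4, 4, 4, 5, 8, 8, 9, 9]

[6, 6, 6, 6, 6, 4, 4, 4, 5, 8, 8, 9, 9]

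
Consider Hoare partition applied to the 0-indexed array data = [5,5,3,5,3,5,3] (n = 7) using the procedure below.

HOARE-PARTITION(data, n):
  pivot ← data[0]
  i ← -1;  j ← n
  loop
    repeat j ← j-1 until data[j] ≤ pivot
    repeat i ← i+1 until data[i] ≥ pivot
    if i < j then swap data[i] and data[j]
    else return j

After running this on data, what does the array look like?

pivot = data[0] = 5; i = -1, j = 7
j→6 (data[6]=3≤5), i→0 (data[0]=5≥5); i<j, swap → [3,5,3,5,3,5,5]
j→5 (data[5]=5≤5), i→1 (data[1]=5≥5); i<j, swap → [3,5,3,5,3,5,5]
j→4 (data[4]=3≤5), i→3 (data[3]=5≥5); i<j, swap → [3,5,3,3,5,5,5]
j→3, i→4; i≥j, return j=3. data = [3,5,3,3,5,5,5]

[3,5,3,3,5,5,5]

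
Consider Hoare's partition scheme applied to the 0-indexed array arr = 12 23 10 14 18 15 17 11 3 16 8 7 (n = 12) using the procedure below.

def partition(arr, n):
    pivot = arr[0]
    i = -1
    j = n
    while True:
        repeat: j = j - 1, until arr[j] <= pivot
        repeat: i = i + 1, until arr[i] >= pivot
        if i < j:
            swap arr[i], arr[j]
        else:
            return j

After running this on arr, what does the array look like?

pivot=12
j stops at 11 (7), i stops at 0 (12); swap ⇒ 7 23 10 14 18 15 17 11 3 16 8 12
j stops at 10 (8), i stops at 1 (23); swap ⇒ 7 8 10 14 18 15 17 11 3 16 23 12
j stops at 8 (3), i stops at 3 (14); swap ⇒ 7 8 10 3 18 15 17 11 14 16 23 12
j stops at 7 (11), i stops at 4 (18); swap ⇒ 7 8 10 3 11 15 17 18 14 16 23 12
j stops at 4, i stops at 5; i≥j ⇒ return 4. arr=7 8 10 3 11 15 17 18 14 16 23 12

7 8 10 3 11 15 17 18 14 16 23 12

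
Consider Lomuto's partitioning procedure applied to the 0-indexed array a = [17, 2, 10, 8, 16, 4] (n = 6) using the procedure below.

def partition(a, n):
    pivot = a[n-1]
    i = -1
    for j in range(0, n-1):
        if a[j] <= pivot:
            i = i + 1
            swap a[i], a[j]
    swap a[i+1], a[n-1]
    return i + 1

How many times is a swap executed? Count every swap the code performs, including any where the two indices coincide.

2

pivot = a[5] = 4; i = -1
j=0: a[0]=17 > 4 → no swap
j=1: a[1]=2 ≤ 4 → i=0, swap a[0],a[1] → [2, 17, 10, 8, 16, 4]
j=2: a[2]=10 > 4 → no swap
j=3: a[3]=8 > 4 → no swap
j=4: a[4]=16 > 4 → no swap
final swap a[1],a[5] → [2, 4, 10, 8, 16, 17]; return 1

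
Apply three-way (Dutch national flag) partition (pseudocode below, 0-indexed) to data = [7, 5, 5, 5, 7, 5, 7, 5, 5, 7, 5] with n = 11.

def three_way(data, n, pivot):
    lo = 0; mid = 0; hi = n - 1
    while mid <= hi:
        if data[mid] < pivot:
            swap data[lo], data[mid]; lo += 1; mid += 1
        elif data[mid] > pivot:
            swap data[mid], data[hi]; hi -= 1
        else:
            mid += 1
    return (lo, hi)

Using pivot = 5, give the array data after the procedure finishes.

lo=0 mid=0 hi=10
7>5: swap(0,10), hi=9 ⇒ [5, 5, 5, 5, 7, 5, 7, 5, 5, 7, 7]
5=5: mid=1
5=5: mid=2
5=5: mid=3
5=5: mid=4
7>5: swap(4,9), hi=8 ⇒ [5, 5, 5, 5, 7, 5, 7, 5, 5, 7, 7]
7>5: swap(4,8), hi=7 ⇒ [5, 5, 5, 5, 5, 5, 7, 5, 7, 7, 7]
5=5: mid=5
5=5: mid=6
7>5: swap(6,7), hi=6 ⇒ [5, 5, 5, 5, 5, 5, 5, 7, 7, 7, 7]
5=5: mid=7
done. lo=0 hi=6; data=[5, 5, 5, 5, 5, 5, 5, 7, 7, 7, 7]

[5, 5, 5, 5, 5, 5, 5, 7, 7, 7, 7]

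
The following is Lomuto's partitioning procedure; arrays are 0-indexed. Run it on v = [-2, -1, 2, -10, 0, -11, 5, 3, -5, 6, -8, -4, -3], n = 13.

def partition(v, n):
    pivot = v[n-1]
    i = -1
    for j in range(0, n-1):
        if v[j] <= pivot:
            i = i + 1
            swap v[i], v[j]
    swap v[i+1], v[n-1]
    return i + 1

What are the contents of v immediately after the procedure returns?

[-10, -11, -5, -8, -4, -3, 5, 3, 2, 6, -2, 0, -1]

pivot = v[12] = -3; i = -1
j=0: v[0]=-2 > -3 → no swap
j=1: v[1]=-1 > -3 → no swap
j=2: v[2]=2 > -3 → no swap
j=3: v[3]=-10 ≤ -3 → i=0, swap v[0],v[3] → [-10, -1, 2, -2, 0, -11, 5, 3, -5, 6, -8, -4, -3]
j=4: v[4]=0 > -3 → no swap
j=5: v[5]=-11 ≤ -3 → i=1, swap v[1],v[5] → [-10, -11, 2, -2, 0, -1, 5, 3, -5, 6, -8, -4, -3]
j=6: v[6]=5 > -3 → no swap
j=7: v[7]=3 > -3 → no swap
j=8: v[8]=-5 ≤ -3 → i=2, swap v[2],v[8] → [-10, -11, -5, -2, 0, -1, 5, 3, 2, 6, -8, -4, -3]
j=9: v[9]=6 > -3 → no swap
j=10: v[10]=-8 ≤ -3 → i=3, swap v[3],v[10] → [-10, -11, -5, -8, 0, -1, 5, 3, 2, 6, -2, -4, -3]
j=11: v[11]=-4 ≤ -3 → i=4, swap v[4],v[11] → [-10, -11, -5, -8, -4, -1, 5, 3, 2, 6, -2, 0, -3]
final swap v[5],v[12] → [-10, -11, -5, -8, -4, -3, 5, 3, 2, 6, -2, 0, -1]; return 5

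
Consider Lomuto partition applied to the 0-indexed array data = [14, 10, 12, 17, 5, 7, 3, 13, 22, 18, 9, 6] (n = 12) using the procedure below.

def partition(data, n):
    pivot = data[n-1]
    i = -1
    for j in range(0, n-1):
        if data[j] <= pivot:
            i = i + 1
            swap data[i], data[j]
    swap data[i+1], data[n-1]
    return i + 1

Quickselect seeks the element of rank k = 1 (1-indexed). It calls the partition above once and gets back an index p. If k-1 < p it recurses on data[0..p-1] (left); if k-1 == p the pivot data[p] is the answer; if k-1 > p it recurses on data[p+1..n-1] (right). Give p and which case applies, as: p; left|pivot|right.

2; left

pivot=6, i=-1
j=0: 14>6, skip
j=1: 10>6, skip
j=2: 12>6, skip
j=3: 17>6, skip
j=4: 5≤6, i=0, swap(0,4) ⇒ [5, 10, 12, 17, 14, 7, 3, 13, 22, 18, 9, 6]
j=5: 7>6, skip
j=6: 3≤6, i=1, swap(1,6) ⇒ [5, 3, 12, 17, 14, 7, 10, 13, 22, 18, 9, 6]
j=7: 13>6, skip
j=8: 22>6, skip
j=9: 18>6, skip
j=10: 9>6, skip
swap(2,11) ⇒ [5, 3, 6, 17, 14, 7, 10, 13, 22, 18, 9, 12]; return 2
p = 2; k-1 = 0 < 2 ⇒ left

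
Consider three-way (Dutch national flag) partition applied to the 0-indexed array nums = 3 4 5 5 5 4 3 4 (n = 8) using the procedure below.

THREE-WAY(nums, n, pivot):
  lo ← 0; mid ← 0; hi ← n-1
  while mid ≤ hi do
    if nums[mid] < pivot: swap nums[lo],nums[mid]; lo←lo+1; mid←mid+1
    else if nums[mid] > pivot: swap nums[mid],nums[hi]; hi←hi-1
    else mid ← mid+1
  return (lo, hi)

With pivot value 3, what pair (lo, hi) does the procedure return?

(0, 1)

pivot = 3; lo=0, mid=0, hi=7
nums[mid]=3=3: mid=1
nums[mid]=4>3: swap nums[1],nums[7]; hi=6 → 3 4 5 5 5 4 3 4
nums[mid]=4>3: swap nums[1],nums[6]; hi=5 → 3 3 5 5 5 4 4 4
nums[mid]=3=3: mid=2
nums[mid]=5>3: swap nums[2],nums[5]; hi=4 → 3 3 4 5 5 5 4 4
nums[mid]=4>3: swap nums[2],nums[4]; hi=3 → 3 3 5 5 4 5 4 4
nums[mid]=5>3: swap nums[2],nums[3]; hi=2 → 3 3 5 5 4 5 4 4
nums[mid]=5>3: swap nums[2],nums[2]; hi=1 → 3 3 5 5 4 5 4 4
end: lo=0, hi=1; nums = 3 3 5 5 4 5 4 4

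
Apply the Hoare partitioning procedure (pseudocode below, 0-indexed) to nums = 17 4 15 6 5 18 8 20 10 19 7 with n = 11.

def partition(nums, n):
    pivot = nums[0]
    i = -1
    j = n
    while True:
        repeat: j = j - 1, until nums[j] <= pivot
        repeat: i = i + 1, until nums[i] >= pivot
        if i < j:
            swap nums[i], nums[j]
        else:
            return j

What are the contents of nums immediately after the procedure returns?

pivot = nums[0] = 17; i = -1, j = 11
j→10 (nums[10]=7≤17), i→0 (nums[0]=17≥17); i<j, swap → 7 4 15 6 5 18 8 20 10 19 17
j→8 (nums[8]=10≤17), i→5 (nums[5]=18≥17); i<j, swap → 7 4 15 6 5 10 8 20 18 19 17
j→6, i→7; i≥j, return j=6. nums = 7 4 15 6 5 10 8 20 18 19 17

7 4 15 6 5 10 8 20 18 19 17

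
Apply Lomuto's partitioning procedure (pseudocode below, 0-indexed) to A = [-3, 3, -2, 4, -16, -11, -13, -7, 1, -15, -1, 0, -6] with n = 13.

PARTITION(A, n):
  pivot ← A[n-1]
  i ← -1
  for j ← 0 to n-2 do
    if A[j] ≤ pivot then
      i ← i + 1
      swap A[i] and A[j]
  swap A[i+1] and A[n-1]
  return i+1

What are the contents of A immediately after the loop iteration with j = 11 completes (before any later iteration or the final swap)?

[-16, -11, -13, -7, -15, 3, -2, 4, 1, -3, -1, 0, -6]

pivot=-6, i=-1
j=0: -3>-6, skip
j=1: 3>-6, skip
j=2: -2>-6, skip
j=3: 4>-6, skip
j=4: -16≤-6, i=0, swap(0,4) ⇒ [-16, 3, -2, 4, -3, -11, -13, -7, 1, -15, -1, 0, -6]
j=5: -11≤-6, i=1, swap(1,5) ⇒ [-16, -11, -2, 4, -3, 3, -13, -7, 1, -15, -1, 0, -6]
j=6: -13≤-6, i=2, swap(2,6) ⇒ [-16, -11, -13, 4, -3, 3, -2, -7, 1, -15, -1, 0, -6]
j=7: -7≤-6, i=3, swap(3,7) ⇒ [-16, -11, -13, -7, -3, 3, -2, 4, 1, -15, -1, 0, -6]
j=8: 1>-6, skip
j=9: -15≤-6, i=4, swap(4,9) ⇒ [-16, -11, -13, -7, -15, 3, -2, 4, 1, -3, -1, 0, -6]
j=10: -1>-6, skip
j=11: 0>-6, skip
(after j=11) A = [-16, -11, -13, -7, -15, 3, -2, 4, 1, -3, -1, 0, -6]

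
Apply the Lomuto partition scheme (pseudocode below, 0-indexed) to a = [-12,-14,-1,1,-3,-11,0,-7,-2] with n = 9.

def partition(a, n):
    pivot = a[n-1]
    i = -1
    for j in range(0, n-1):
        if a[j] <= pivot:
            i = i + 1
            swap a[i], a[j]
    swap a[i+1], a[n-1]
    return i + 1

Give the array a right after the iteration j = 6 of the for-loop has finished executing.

[-12,-14,-3,-11,-1,1,0,-7,-2]

pivot=-2, i=-1
j=0: -12≤-2, i=0, swap(0,0) ⇒ [-12,-14,-1,1,-3,-11,0,-7,-2]
j=1: -14≤-2, i=1, swap(1,1) ⇒ [-12,-14,-1,1,-3,-11,0,-7,-2]
j=2: -1>-2, skip
j=3: 1>-2, skip
j=4: -3≤-2, i=2, swap(2,4) ⇒ [-12,-14,-3,1,-1,-11,0,-7,-2]
j=5: -11≤-2, i=3, swap(3,5) ⇒ [-12,-14,-3,-11,-1,1,0,-7,-2]
j=6: 0>-2, skip
(after j=6) a = [-12,-14,-3,-11,-1,1,0,-7,-2]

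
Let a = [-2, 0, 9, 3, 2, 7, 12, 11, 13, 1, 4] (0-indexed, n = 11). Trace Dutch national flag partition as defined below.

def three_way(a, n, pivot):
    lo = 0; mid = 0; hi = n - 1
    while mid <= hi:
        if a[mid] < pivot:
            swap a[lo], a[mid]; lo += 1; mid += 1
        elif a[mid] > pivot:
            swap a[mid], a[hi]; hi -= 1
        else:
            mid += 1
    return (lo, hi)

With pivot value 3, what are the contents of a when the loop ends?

[-2, 0, 1, 2, 3, 12, 11, 13, 7, 4, 9]

lo=0 mid=0 hi=10
-2<3: swap(0,0), lo=1 mid=1 ⇒ [-2, 0, 9, 3, 2, 7, 12, 11, 13, 1, 4]
0<3: swap(1,1), lo=2 mid=2 ⇒ [-2, 0, 9, 3, 2, 7, 12, 11, 13, 1, 4]
9>3: swap(2,10), hi=9 ⇒ [-2, 0, 4, 3, 2, 7, 12, 11, 13, 1, 9]
4>3: swap(2,9), hi=8 ⇒ [-2, 0, 1, 3, 2, 7, 12, 11, 13, 4, 9]
1<3: swap(2,2), lo=3 mid=3 ⇒ [-2, 0, 1, 3, 2, 7, 12, 11, 13, 4, 9]
3=3: mid=4
2<3: swap(3,4), lo=4 mid=5 ⇒ [-2, 0, 1, 2, 3, 7, 12, 11, 13, 4, 9]
7>3: swap(5,8), hi=7 ⇒ [-2, 0, 1, 2, 3, 13, 12, 11, 7, 4, 9]
13>3: swap(5,7), hi=6 ⇒ [-2, 0, 1, 2, 3, 11, 12, 13, 7, 4, 9]
11>3: swap(5,6), hi=5 ⇒ [-2, 0, 1, 2, 3, 12, 11, 13, 7, 4, 9]
12>3: swap(5,5), hi=4 ⇒ [-2, 0, 1, 2, 3, 12, 11, 13, 7, 4, 9]
done. lo=4 hi=4; a=[-2, 0, 1, 2, 3, 12, 11, 13, 7, 4, 9]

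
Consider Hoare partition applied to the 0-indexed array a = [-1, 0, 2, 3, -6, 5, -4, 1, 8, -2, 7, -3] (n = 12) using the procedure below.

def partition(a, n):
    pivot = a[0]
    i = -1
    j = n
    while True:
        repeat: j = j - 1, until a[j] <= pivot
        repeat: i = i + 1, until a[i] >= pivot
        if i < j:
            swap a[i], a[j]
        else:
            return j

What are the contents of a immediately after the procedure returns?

[-3, -2, -4, -6, 3, 5, 2, 1, 8, 0, 7, -1]

pivot = a[0] = -1; i = -1, j = 12
j→11 (a[11]=-3≤-1), i→0 (a[0]=-1≥-1); i<j, swap → [-3, 0, 2, 3, -6, 5, -4, 1, 8, -2, 7, -1]
j→9 (a[9]=-2≤-1), i→1 (a[1]=0≥-1); i<j, swap → [-3, -2, 2, 3, -6, 5, -4, 1, 8, 0, 7, -1]
j→6 (a[6]=-4≤-1), i→2 (a[2]=2≥-1); i<j, swap → [-3, -2, -4, 3, -6, 5, 2, 1, 8, 0, 7, -1]
j→4 (a[4]=-6≤-1), i→3 (a[3]=3≥-1); i<j, swap → [-3, -2, -4, -6, 3, 5, 2, 1, 8, 0, 7, -1]
j→3, i→4; i≥j, return j=3. a = [-3, -2, -4, -6, 3, 5, 2, 1, 8, 0, 7, -1]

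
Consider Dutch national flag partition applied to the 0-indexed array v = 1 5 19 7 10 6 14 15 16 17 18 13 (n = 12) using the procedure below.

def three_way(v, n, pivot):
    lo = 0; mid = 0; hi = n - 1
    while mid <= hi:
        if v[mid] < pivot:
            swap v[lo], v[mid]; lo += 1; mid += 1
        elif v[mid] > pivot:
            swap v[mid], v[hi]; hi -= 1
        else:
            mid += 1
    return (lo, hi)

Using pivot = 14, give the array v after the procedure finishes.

1 5 13 7 10 6 14 16 17 18 15 19

lo=0 mid=0 hi=11
1<14: swap(0,0), lo=1 mid=1 ⇒ 1 5 19 7 10 6 14 15 16 17 18 13
5<14: swap(1,1), lo=2 mid=2 ⇒ 1 5 19 7 10 6 14 15 16 17 18 13
19>14: swap(2,11), hi=10 ⇒ 1 5 13 7 10 6 14 15 16 17 18 19
13<14: swap(2,2), lo=3 mid=3 ⇒ 1 5 13 7 10 6 14 15 16 17 18 19
7<14: swap(3,3), lo=4 mid=4 ⇒ 1 5 13 7 10 6 14 15 16 17 18 19
10<14: swap(4,4), lo=5 mid=5 ⇒ 1 5 13 7 10 6 14 15 16 17 18 19
6<14: swap(5,5), lo=6 mid=6 ⇒ 1 5 13 7 10 6 14 15 16 17 18 19
14=14: mid=7
15>14: swap(7,10), hi=9 ⇒ 1 5 13 7 10 6 14 18 16 17 15 19
18>14: swap(7,9), hi=8 ⇒ 1 5 13 7 10 6 14 17 16 18 15 19
17>14: swap(7,8), hi=7 ⇒ 1 5 13 7 10 6 14 16 17 18 15 19
16>14: swap(7,7), hi=6 ⇒ 1 5 13 7 10 6 14 16 17 18 15 19
done. lo=6 hi=6; v=1 5 13 7 10 6 14 16 17 18 15 19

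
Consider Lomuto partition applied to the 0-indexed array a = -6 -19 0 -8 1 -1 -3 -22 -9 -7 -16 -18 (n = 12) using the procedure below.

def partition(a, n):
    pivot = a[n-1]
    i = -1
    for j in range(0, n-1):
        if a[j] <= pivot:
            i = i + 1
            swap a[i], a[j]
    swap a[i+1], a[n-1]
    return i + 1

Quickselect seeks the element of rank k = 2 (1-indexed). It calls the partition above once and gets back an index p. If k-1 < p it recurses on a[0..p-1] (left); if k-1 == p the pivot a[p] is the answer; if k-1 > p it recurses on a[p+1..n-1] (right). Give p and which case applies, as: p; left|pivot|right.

2; left

pivot=-18, i=-1
j=0: -6>-18, skip
j=1: -19≤-18, i=0, swap(0,1) ⇒ -19 -6 0 -8 1 -1 -3 -22 -9 -7 -16 -18
j=2: 0>-18, skip
j=3: -8>-18, skip
j=4: 1>-18, skip
j=5: -1>-18, skip
j=6: -3>-18, skip
j=7: -22≤-18, i=1, swap(1,7) ⇒ -19 -22 0 -8 1 -1 -3 -6 -9 -7 -16 -18
j=8: -9>-18, skip
j=9: -7>-18, skip
j=10: -16>-18, skip
swap(2,11) ⇒ -19 -22 -18 -8 1 -1 -3 -6 -9 -7 -16 0; return 2
p = 2; k-1 = 1 < 2 ⇒ left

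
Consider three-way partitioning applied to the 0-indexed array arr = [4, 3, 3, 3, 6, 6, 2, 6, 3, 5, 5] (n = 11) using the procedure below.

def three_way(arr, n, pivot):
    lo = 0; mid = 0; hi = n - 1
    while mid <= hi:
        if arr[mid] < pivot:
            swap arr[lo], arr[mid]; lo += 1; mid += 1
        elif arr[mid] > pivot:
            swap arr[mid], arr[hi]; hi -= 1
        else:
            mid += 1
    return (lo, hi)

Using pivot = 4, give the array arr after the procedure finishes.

[3, 3, 3, 3, 2, 4, 6, 6, 5, 5, 6]

lo=0 mid=0 hi=10
4=4: mid=1
3<4: swap(0,1), lo=1 mid=2 ⇒ [3, 4, 3, 3, 6, 6, 2, 6, 3, 5, 5]
3<4: swap(1,2), lo=2 mid=3 ⇒ [3, 3, 4, 3, 6, 6, 2, 6, 3, 5, 5]
3<4: swap(2,3), lo=3 mid=4 ⇒ [3, 3, 3, 4, 6, 6, 2, 6, 3, 5, 5]
6>4: swap(4,10), hi=9 ⇒ [3, 3, 3, 4, 5, 6, 2, 6, 3, 5, 6]
5>4: swap(4,9), hi=8 ⇒ [3, 3, 3, 4, 5, 6, 2, 6, 3, 5, 6]
5>4: swap(4,8), hi=7 ⇒ [3, 3, 3, 4, 3, 6, 2, 6, 5, 5, 6]
3<4: swap(3,4), lo=4 mid=5 ⇒ [3, 3, 3, 3, 4, 6, 2, 6, 5, 5, 6]
6>4: swap(5,7), hi=6 ⇒ [3, 3, 3, 3, 4, 6, 2, 6, 5, 5, 6]
6>4: swap(5,6), hi=5 ⇒ [3, 3, 3, 3, 4, 2, 6, 6, 5, 5, 6]
2<4: swap(4,5), lo=5 mid=6 ⇒ [3, 3, 3, 3, 2, 4, 6, 6, 5, 5, 6]
done. lo=5 hi=5; arr=[3, 3, 3, 3, 2, 4, 6, 6, 5, 5, 6]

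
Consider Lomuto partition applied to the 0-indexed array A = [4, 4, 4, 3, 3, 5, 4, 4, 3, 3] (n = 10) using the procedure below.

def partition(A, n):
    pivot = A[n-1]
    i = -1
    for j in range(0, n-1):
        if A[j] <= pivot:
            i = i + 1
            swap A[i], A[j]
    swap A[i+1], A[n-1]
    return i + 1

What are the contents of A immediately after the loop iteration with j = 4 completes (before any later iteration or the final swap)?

pivot=3, i=-1
j=0: 4>3, skip
j=1: 4>3, skip
j=2: 4>3, skip
j=3: 3≤3, i=0, swap(0,3) ⇒ [3, 4, 4, 4, 3, 5, 4, 4, 3, 3]
j=4: 3≤3, i=1, swap(1,4) ⇒ [3, 3, 4, 4, 4, 5, 4, 4, 3, 3]
(after j=4) A = [3, 3, 4, 4, 4, 5, 4, 4, 3, 3]

[3, 3, 4, 4, 4, 5, 4, 4, 3, 3]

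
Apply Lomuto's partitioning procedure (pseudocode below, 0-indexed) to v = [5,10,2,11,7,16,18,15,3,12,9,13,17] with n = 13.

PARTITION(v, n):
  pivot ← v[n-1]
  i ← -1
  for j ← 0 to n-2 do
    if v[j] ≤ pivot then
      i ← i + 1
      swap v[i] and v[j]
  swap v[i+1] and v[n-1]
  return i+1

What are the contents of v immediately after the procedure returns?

pivot = v[12] = 17; i = -1
j=0: v[0]=5 ≤ 17 → i=0, swap v[0],v[0] (no change) → [5,10,2,11,7,16,18,15,3,12,9,13,17]
j=1: v[1]=10 ≤ 17 → i=1, swap v[1],v[1] (no change) → [5,10,2,11,7,16,18,15,3,12,9,13,17]
j=2: v[2]=2 ≤ 17 → i=2, swap v[2],v[2] (no change) → [5,10,2,11,7,16,18,15,3,12,9,13,17]
j=3: v[3]=11 ≤ 17 → i=3, swap v[3],v[3] (no change) → [5,10,2,11,7,16,18,15,3,12,9,13,17]
j=4: v[4]=7 ≤ 17 → i=4, swap v[4],v[4] (no change) → [5,10,2,11,7,16,18,15,3,12,9,13,17]
j=5: v[5]=16 ≤ 17 → i=5, swap v[5],v[5] (no change) → [5,10,2,11,7,16,18,15,3,12,9,13,17]
j=6: v[6]=18 > 17 → no swap
j=7: v[7]=15 ≤ 17 → i=6, swap v[6],v[7] → [5,10,2,11,7,16,15,18,3,12,9,13,17]
j=8: v[8]=3 ≤ 17 → i=7, swap v[7],v[8] → [5,10,2,11,7,16,15,3,18,12,9,13,17]
j=9: v[9]=12 ≤ 17 → i=8, swap v[8],v[9] → [5,10,2,11,7,16,15,3,12,18,9,13,17]
j=10: v[10]=9 ≤ 17 → i=9, swap v[9],v[10] → [5,10,2,11,7,16,15,3,12,9,18,13,17]
j=11: v[11]=13 ≤ 17 → i=10, swap v[10],v[11] → [5,10,2,11,7,16,15,3,12,9,13,18,17]
final swap v[11],v[12] → [5,10,2,11,7,16,15,3,12,9,13,17,18]; return 11

[5,10,2,11,7,16,15,3,12,9,13,17,18]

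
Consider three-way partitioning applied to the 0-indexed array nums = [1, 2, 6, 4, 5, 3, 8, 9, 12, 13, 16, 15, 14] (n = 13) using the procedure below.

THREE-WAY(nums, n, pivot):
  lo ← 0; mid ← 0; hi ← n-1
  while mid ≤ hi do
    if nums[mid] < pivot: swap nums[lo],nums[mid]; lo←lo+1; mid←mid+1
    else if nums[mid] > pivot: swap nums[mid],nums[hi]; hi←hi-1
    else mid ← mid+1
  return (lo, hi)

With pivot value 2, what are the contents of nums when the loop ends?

pivot = 2; lo=0, mid=0, hi=12
nums[mid]=1<2: swap nums[0],nums[0]; lo=1,mid=1 → [1, 2, 6, 4, 5, 3, 8, 9, 12, 13, 16, 15, 14]
nums[mid]=2=2: mid=2
nums[mid]=6>2: swap nums[2],nums[12]; hi=11 → [1, 2, 14, 4, 5, 3, 8, 9, 12, 13, 16, 15, 6]
nums[mid]=14>2: swap nums[2],nums[11]; hi=10 → [1, 2, 15, 4, 5, 3, 8, 9, 12, 13, 16, 14, 6]
nums[mid]=15>2: swap nums[2],nums[10]; hi=9 → [1, 2, 16, 4, 5, 3, 8, 9, 12, 13, 15, 14, 6]
nums[mid]=16>2: swap nums[2],nums[9]; hi=8 → [1, 2, 13, 4, 5, 3, 8, 9, 12, 16, 15, 14, 6]
nums[mid]=13>2: swap nums[2],nums[8]; hi=7 → [1, 2, 12, 4, 5, 3, 8, 9, 13, 16, 15, 14, 6]
nums[mid]=12>2: swap nums[2],nums[7]; hi=6 → [1, 2, 9, 4, 5, 3, 8, 12, 13, 16, 15, 14, 6]
nums[mid]=9>2: swap nums[2],nums[6]; hi=5 → [1, 2, 8, 4, 5, 3, 9, 12, 13, 16, 15, 14, 6]
nums[mid]=8>2: swap nums[2],nums[5]; hi=4 → [1, 2, 3, 4, 5, 8, 9, 12, 13, 16, 15, 14, 6]
nums[mid]=3>2: swap nums[2],nums[4]; hi=3 → [1, 2, 5, 4, 3, 8, 9, 12, 13, 16, 15, 14, 6]
nums[mid]=5>2: swap nums[2],nums[3]; hi=2 → [1, 2, 4, 5, 3, 8, 9, 12, 13, 16, 15, 14, 6]
nums[mid]=4>2: swap nums[2],nums[2]; hi=1 → [1, 2, 4, 5, 3, 8, 9, 12, 13, 16, 15, 14, 6]
end: lo=1, hi=1; nums = [1, 2, 4, 5, 3, 8, 9, 12, 13, 16, 15, 14, 6]

[1, 2, 4, 5, 3, 8, 9, 12, 13, 16, 15, 14, 6]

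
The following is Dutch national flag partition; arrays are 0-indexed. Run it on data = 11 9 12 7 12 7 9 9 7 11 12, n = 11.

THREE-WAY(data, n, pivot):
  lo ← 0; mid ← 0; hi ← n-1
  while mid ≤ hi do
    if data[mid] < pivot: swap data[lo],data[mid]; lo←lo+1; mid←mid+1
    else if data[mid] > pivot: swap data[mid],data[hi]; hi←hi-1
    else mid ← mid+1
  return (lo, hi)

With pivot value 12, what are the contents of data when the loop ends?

pivot = 12; lo=0, mid=0, hi=10
data[mid]=11<12: swap data[0],data[0]; lo=1,mid=1 → 11 9 12 7 12 7 9 9 7 11 12
data[mid]=9<12: swap data[1],data[1]; lo=2,mid=2 → 11 9 12 7 12 7 9 9 7 11 12
data[mid]=12=12: mid=3
data[mid]=7<12: swap data[2],data[3]; lo=3,mid=4 → 11 9 7 12 12 7 9 9 7 11 12
data[mid]=12=12: mid=5
data[mid]=7<12: swap data[3],data[5]; lo=4,mid=6 → 11 9 7 7 12 12 9 9 7 11 12
data[mid]=9<12: swap data[4],data[6]; lo=5,mid=7 → 11 9 7 7 9 12 12 9 7 11 12
data[mid]=9<12: swap data[5],data[7]; lo=6,mid=8 → 11 9 7 7 9 9 12 12 7 11 12
data[mid]=7<12: swap data[6],data[8]; lo=7,mid=9 → 11 9 7 7 9 9 7 12 12 11 12
data[mid]=11<12: swap data[7],data[9]; lo=8,mid=10 → 11 9 7 7 9 9 7 11 12 12 12
data[mid]=12=12: mid=11
end: lo=8, hi=10; data = 11 9 7 7 9 9 7 11 12 12 12

11 9 7 7 9 9 7 11 12 12 12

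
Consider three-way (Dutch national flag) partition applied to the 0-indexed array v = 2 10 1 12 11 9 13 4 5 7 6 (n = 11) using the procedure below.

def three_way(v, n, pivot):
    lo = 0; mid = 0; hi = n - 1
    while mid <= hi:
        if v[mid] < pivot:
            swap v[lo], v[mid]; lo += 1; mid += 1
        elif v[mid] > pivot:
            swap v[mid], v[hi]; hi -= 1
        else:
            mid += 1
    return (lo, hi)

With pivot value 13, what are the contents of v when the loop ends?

lo=0 mid=0 hi=10
2<13: swap(0,0), lo=1 mid=1 ⇒ 2 10 1 12 11 9 13 4 5 7 6
10<13: swap(1,1), lo=2 mid=2 ⇒ 2 10 1 12 11 9 13 4 5 7 6
1<13: swap(2,2), lo=3 mid=3 ⇒ 2 10 1 12 11 9 13 4 5 7 6
12<13: swap(3,3), lo=4 mid=4 ⇒ 2 10 1 12 11 9 13 4 5 7 6
11<13: swap(4,4), lo=5 mid=5 ⇒ 2 10 1 12 11 9 13 4 5 7 6
9<13: swap(5,5), lo=6 mid=6 ⇒ 2 10 1 12 11 9 13 4 5 7 6
13=13: mid=7
4<13: swap(6,7), lo=7 mid=8 ⇒ 2 10 1 12 11 9 4 13 5 7 6
5<13: swap(7,8), lo=8 mid=9 ⇒ 2 10 1 12 11 9 4 5 13 7 6
7<13: swap(8,9), lo=9 mid=10 ⇒ 2 10 1 12 11 9 4 5 7 13 6
6<13: swap(9,10), lo=10 mid=11 ⇒ 2 10 1 12 11 9 4 5 7 6 13
done. lo=10 hi=10; v=2 10 1 12 11 9 4 5 7 6 13

2 10 1 12 11 9 4 5 7 6 13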